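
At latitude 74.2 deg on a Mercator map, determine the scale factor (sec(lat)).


SF = 1 / cos(74.2) = 1 / 0.27228 = 3.673

3.673


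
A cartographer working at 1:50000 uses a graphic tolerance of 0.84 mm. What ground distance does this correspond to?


ground = 0.84 mm * 50000 / 1000 = 42.0 m

42.0 m


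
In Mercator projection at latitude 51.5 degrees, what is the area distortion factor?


area_distortion = 1/cos^2(51.5) = 2.58

2.58


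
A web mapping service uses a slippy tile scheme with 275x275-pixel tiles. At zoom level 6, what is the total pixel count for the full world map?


tiles per axis = 2^6 = 64
total tiles = 64^2 = 4096
pixels per axis = 64 * 275 = 17600
total pixels = 17600^2 = 309760000

309760000 pixels


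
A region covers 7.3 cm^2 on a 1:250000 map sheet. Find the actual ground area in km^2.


ground_area = 7.3 * (250000/100)^2 = 45625000.0 m^2 = 45.625 km^2

45.625 km^2


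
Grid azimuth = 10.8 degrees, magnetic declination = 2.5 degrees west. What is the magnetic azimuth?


magnetic azimuth = grid azimuth - declination (east +ve)
mag_az = 10.8 - -2.5 = 13.3 degrees

13.3 degrees


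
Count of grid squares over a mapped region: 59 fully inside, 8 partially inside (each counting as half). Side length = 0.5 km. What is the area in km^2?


effective squares = 59 + 8 * 0.5 = 63.0
area = 63.0 * 0.25 = 15.75 km^2

15.75 km^2


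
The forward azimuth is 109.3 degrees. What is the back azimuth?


back azimuth = (109.3 + 180) mod 360 = 289.3 degrees

289.3 degrees


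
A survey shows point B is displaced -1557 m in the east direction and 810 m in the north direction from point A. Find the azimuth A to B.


az = atan2(-1557, 810) = -62.5 deg
adjusted to 0-360: 297.5 degrees

297.5 degrees


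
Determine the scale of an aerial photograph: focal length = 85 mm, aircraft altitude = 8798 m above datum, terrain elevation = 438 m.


scale = f / (H - h) = 85 mm / 8360 m = 85 / 8360000 = 1:98353

1:98353


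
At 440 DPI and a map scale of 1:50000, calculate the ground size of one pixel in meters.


pixel_cm = 2.54 / 440 ≈ 0.005773 cm
ground = pixel_cm * 50000 / 100 = 2.54 * 50000 / (440 * 100) = 127000 / 44000 ≈ 2.89 m

2.89 m


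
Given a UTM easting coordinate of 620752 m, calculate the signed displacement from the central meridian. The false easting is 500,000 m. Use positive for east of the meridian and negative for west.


displacement = 620752 - 500000 = 120752 m

120752 m


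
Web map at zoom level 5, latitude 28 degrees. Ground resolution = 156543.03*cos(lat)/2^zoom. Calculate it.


res = 156543.03 * cos(28) / 2^5 = 156543.03 * 0.88294759 / 32 = 4319.35 m/pixel

4319.35 m/pixel


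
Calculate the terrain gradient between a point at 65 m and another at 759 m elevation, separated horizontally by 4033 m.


gradient = (759 - 65) / 4033 = 694 / 4033 = 0.1721

0.1721


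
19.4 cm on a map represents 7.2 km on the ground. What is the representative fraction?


ground = 7.2 km = 720000 cm; RF denominator = ground / map = 720000 / 19.4 ≈ 37113; RF = 1:37113

1:37113


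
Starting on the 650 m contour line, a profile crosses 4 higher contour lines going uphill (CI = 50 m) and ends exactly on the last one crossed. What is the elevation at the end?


elevation = 650 + 4 * 50 = 850 m

850 m


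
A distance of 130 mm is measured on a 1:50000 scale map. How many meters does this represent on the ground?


ground = 130 mm * 50000 / 1000 = 6500.0 m

6500.0 m


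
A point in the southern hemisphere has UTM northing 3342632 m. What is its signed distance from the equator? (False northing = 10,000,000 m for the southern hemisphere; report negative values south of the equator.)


For southern: actual = 3342632 - 10000000 = -6657368 m

-6657368 m


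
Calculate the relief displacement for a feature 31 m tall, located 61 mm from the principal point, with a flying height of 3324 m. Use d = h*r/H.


d = h * r / H = 31 * 61 / 3324 = 0.57 mm

0.57 mm


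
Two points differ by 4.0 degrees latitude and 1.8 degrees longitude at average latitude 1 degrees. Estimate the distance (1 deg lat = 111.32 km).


dlat_km = 4.0 * 111.32 = 445.28
dlon_km = 1.8 * 111.32 * cos(1) ≈ 200.345
dist = sqrt(445.28^2 + 200.345^2) ≈ 488.3 km

488.3 km


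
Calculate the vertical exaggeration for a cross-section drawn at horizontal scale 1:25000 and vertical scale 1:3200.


VE = horizontal_scale / vertical_scale = 25000 / 3200 = 7.8125 ≈ 7.8

7.8x


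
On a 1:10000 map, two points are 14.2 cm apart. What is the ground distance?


ground = 14.2 cm * 10000 / 100 = 1420.0 m = 1.42 km

1.42 km


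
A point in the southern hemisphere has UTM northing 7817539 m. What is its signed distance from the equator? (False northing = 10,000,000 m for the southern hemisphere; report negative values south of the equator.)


For southern: actual = 7817539 - 10000000 = -2182461 m

-2182461 m


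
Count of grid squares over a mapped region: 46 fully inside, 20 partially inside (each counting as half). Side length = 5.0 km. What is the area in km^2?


effective squares = 46 + 20 * 0.5 = 56.0
area = 56.0 * 25.0 = 1400.0 km^2

1400.0 km^2


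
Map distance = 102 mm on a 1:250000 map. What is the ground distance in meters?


ground = 102 mm * 250000 / 1000 = 25500.0 m

25500.0 m


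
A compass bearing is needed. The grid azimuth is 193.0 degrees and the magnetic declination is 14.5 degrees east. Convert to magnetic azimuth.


magnetic azimuth = grid azimuth - declination (east +ve)
mag_az = 193.0 - 14.5 = 178.5 degrees

178.5 degrees


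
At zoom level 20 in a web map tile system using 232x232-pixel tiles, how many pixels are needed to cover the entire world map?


tiles per axis = 2^20 = 1048576
total tiles = 1048576^2 = 1099511627776
pixels per axis = 1048576 * 232 = 243269632
total pixels = 243269632^2 = 59180113853415424

59180113853415424 pixels


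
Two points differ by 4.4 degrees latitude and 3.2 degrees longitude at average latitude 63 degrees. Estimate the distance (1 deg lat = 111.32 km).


dlat_km = 4.4 * 111.32 = 489.808
dlon_km = 3.2 * 111.32 * cos(63) ≈ 161.722
dist = sqrt(489.808^2 + 161.722^2) ≈ 515.8 km

515.8 km


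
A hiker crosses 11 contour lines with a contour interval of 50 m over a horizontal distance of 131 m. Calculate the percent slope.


elevation change = 11 * 50 = 550 m
slope = 550 / 131 * 100 = 419.8%

419.8%


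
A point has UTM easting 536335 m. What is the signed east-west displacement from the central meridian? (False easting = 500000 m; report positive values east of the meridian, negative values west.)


displacement = 536335 - 500000 = 36335 m

36335 m


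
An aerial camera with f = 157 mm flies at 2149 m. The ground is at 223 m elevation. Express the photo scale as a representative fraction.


scale = f / (H - h) = 157 mm / 1926 m = 157 / 1926000 = 1:12268

1:12268


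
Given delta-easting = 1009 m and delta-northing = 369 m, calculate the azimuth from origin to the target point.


az = atan2(1009, 369) = 69.9 deg
adjusted to 0-360: 69.9 degrees

69.9 degrees


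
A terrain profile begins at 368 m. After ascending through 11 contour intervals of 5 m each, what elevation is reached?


elevation = 368 + 11 * 5 = 423 m

423 m


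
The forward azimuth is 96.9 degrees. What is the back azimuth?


back azimuth = (96.9 + 180) mod 360 = 276.9 degrees

276.9 degrees


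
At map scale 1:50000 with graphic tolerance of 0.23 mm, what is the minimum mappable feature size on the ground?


ground = 0.23 mm * 50000 / 1000 = 11.5 m

11.5 m


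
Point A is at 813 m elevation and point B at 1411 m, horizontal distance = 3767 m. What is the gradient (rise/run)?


gradient = (1411 - 813) / 3767 = 598 / 3767 = 0.1587

0.1587


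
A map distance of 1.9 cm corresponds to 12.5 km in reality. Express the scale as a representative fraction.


ground = 12.5 km = 1250000 cm; RF denominator = ground / map = 1250000 / 1.9 ≈ 657895; RF = 1:657895

1:657895


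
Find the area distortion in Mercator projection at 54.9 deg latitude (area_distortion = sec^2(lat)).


area_distortion = 1/cos^2(54.9) = 3.025

3.025


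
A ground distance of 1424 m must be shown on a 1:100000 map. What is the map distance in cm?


map_cm = 1424 * 100 / 100000 = 1.424 cm ≈ 1.42 cm

1.42 cm


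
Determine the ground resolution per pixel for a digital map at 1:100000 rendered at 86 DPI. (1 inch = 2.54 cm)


pixel_cm = 2.54 / 86 ≈ 0.029535 cm
ground = pixel_cm * 100000 / 100 = 2.54 * 100000 / (86 * 100) = 254000 / 8600 ≈ 29.53 m

29.53 m


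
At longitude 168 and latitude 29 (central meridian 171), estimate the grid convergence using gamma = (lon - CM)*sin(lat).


gamma = (168 - 171) * sin(29) = -3 * 0.48481 = -1.454 degrees

-1.454 degrees


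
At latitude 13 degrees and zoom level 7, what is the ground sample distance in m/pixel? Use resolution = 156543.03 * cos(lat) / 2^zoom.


res = 156543.03 * cos(13) / 2^7 = 156543.03 * 0.97437006 / 128 = 1191.65 m/pixel

1191.65 m/pixel


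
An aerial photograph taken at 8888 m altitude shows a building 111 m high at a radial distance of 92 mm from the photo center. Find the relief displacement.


d = h * r / H = 111 * 92 / 8888 = 1.15 mm

1.15 mm


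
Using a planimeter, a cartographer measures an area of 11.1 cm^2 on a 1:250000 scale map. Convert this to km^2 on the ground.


ground_area = 11.1 * (250000/100)^2 = 69375000.0 m^2 = 69.375 km^2

69.375 km^2


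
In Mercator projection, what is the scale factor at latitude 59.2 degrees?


SF = 1 / cos(59.2) = 1 / 0.512043 = 1.953

1.953


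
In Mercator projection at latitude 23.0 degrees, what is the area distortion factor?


area_distortion = 1/cos^2(23.0) = 1.18

1.18


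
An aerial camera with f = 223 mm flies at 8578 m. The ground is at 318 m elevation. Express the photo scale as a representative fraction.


scale = f / (H - h) = 223 mm / 8260 m = 223 / 8260000 = 1:37040

1:37040


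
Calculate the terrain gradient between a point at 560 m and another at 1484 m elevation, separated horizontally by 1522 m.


gradient = (1484 - 560) / 1522 = 924 / 1522 = 0.6071

0.6071


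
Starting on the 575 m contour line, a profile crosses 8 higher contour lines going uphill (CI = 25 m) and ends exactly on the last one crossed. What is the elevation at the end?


elevation = 575 + 8 * 25 = 775 m

775 m


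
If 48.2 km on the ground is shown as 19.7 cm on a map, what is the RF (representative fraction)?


ground = 48.2 km = 4820000 cm; RF denominator = ground / map = 4820000 / 19.7 ≈ 244670; RF = 1:244670

1:244670


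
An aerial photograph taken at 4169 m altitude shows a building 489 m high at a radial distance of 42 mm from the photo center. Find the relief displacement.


d = h * r / H = 489 * 42 / 4169 = 4.93 mm

4.93 mm


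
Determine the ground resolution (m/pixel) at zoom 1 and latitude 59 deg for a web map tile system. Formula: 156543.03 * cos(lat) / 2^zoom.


res = 156543.03 * cos(59) / 2^1 = 156543.03 * 0.51503807 / 2 = 40312.81 m/pixel

40312.81 m/pixel


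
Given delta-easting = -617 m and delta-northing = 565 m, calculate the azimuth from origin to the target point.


az = atan2(-617, 565) = -47.5 deg
adjusted to 0-360: 312.5 degrees

312.5 degrees


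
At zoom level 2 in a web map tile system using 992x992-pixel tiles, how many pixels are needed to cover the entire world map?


tiles per axis = 2^2 = 4
total tiles = 4^2 = 16
pixels per axis = 4 * 992 = 3968
total pixels = 3968^2 = 15745024

15745024 pixels


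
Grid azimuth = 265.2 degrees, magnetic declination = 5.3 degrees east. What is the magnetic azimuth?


magnetic azimuth = grid azimuth - declination (east +ve)
mag_az = 265.2 - 5.3 = 259.9 degrees

259.9 degrees


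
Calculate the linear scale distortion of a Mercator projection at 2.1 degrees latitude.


SF = 1 / cos(2.1) = 1 / 0.999328 = 1.001

1.001


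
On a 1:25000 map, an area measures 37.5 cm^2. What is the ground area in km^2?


ground_area = 37.5 * (25000/100)^2 = 2343750.0 m^2 = 2.34375 km^2 ≈ 2.344 km^2

2.344 km^2


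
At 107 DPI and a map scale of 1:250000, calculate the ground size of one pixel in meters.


pixel_cm = 2.54 / 107 ≈ 0.023738 cm
ground = pixel_cm * 250000 / 100 = 2.54 * 250000 / (107 * 100) = 635000 / 10700 ≈ 59.35 m

59.35 m


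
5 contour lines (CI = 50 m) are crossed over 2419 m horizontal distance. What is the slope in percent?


elevation change = 5 * 50 = 250 m
slope = 250 / 2419 * 100 = 10.3%

10.3%


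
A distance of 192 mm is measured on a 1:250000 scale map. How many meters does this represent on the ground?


ground = 192 mm * 250000 / 1000 = 48000.0 m

48000.0 m


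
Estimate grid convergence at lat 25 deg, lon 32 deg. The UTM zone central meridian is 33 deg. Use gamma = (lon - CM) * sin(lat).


gamma = (32 - 33) * sin(25) = -1 * 0.422618 = -0.423 degrees

-0.423 degrees


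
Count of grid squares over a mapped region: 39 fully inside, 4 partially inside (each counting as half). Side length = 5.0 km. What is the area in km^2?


effective squares = 39 + 4 * 0.5 = 41.0
area = 41.0 * 25.0 = 1025.0 km^2

1025.0 km^2


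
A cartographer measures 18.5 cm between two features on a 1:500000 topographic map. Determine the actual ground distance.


ground = 18.5 cm * 500000 / 100 = 92500.0 m = 92.5 km

92.5 km


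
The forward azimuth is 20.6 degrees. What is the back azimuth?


back azimuth = (20.6 + 180) mod 360 = 200.6 degrees

200.6 degrees


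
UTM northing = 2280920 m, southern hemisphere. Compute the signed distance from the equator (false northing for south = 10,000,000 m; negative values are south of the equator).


For southern: actual = 2280920 - 10000000 = -7719080 m

-7719080 m


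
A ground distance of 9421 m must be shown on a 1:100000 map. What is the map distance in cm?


map_cm = 9421 * 100 / 100000 = 9.421 cm ≈ 9.42 cm

9.42 cm


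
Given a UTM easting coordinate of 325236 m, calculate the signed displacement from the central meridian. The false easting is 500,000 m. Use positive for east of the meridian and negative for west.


displacement = 325236 - 500000 = -174764 m

-174764 m


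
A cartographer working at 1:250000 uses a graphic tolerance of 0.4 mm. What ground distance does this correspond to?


ground = 0.4 mm * 250000 / 1000 = 100.0 m

100.0 m


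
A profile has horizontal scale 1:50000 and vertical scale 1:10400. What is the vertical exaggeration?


VE = horizontal_scale / vertical_scale = 50000 / 10400 ≈ 4.8

4.8x


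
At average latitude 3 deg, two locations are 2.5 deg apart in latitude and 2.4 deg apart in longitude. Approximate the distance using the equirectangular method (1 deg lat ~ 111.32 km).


dlat_km = 2.5 * 111.32 = 278.3
dlon_km = 2.4 * 111.32 * cos(3) ≈ 266.802
dist = sqrt(278.3^2 + 266.802^2) ≈ 385.5 km

385.5 km


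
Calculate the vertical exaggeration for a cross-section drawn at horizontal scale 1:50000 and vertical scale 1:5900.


VE = horizontal_scale / vertical_scale = 50000 / 5900 ≈ 8.5

8.5x


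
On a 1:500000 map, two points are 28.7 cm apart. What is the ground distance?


ground = 28.7 cm * 500000 / 100 = 143500.0 m = 143.5 km

143.5 km


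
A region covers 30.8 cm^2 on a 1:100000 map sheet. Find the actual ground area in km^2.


ground_area = 30.8 * (100000/100)^2 = 30800000.0 m^2 = 30.8 km^2

30.8 km^2


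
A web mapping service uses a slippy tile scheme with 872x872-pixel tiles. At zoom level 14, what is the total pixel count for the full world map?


tiles per axis = 2^14 = 16384
total tiles = 16384^2 = 268435456
pixels per axis = 16384 * 872 = 14286848
total pixels = 14286848^2 = 204114025775104

204114025775104 pixels


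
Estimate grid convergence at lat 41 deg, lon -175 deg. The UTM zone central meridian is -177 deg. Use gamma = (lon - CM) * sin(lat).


gamma = (-175 - -177) * sin(41) = 2 * 0.656059 = 1.312 degrees

1.312 degrees


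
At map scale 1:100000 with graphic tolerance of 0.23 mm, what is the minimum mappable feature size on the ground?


ground = 0.23 mm * 100000 / 1000 = 23.0 m

23.0 m


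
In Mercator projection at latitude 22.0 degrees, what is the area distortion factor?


area_distortion = 1/cos^2(22.0) = 1.163

1.163


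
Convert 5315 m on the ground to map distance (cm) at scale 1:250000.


map_cm = 5315 * 100 / 250000 = 2.126 cm ≈ 2.13 cm

2.13 cm


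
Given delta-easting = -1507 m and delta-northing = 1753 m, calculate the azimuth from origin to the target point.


az = atan2(-1507, 1753) = -40.7 deg
adjusted to 0-360: 319.3 degrees

319.3 degrees


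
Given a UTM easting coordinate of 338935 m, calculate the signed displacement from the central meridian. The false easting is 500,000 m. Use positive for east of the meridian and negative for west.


displacement = 338935 - 500000 = -161065 m

-161065 m


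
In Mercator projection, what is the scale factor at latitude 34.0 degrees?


SF = 1 / cos(34.0) = 1 / 0.829038 = 1.206

1.206


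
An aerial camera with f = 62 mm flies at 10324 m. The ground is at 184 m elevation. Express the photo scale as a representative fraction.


scale = f / (H - h) = 62 mm / 10140 m = 62 / 10140000 = 1:163548

1:163548


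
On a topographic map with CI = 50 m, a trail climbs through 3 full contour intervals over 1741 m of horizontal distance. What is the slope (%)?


elevation change = 3 * 50 = 150 m
slope = 150 / 1741 * 100 = 8.6%

8.6%


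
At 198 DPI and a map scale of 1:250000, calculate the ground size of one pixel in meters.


pixel_cm = 2.54 / 198 ≈ 0.012828 cm
ground = pixel_cm * 250000 / 100 = 2.54 * 250000 / (198 * 100) = 635000 / 19800 ≈ 32.07 m

32.07 m


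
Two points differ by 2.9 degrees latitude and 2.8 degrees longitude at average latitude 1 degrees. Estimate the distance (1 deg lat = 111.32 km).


dlat_km = 2.9 * 111.32 = 322.828
dlon_km = 2.8 * 111.32 * cos(1) ≈ 311.649
dist = sqrt(322.828^2 + 311.649^2) ≈ 448.7 km

448.7 km


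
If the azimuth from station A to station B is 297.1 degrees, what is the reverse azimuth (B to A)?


back azimuth = (297.1 + 180) mod 360 = 117.1 degrees

117.1 degrees


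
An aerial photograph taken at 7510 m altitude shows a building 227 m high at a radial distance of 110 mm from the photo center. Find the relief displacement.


d = h * r / H = 227 * 110 / 7510 = 3.32 mm

3.32 mm


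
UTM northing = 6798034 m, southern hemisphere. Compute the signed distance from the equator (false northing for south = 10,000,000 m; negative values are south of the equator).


For southern: actual = 6798034 - 10000000 = -3201966 m

-3201966 m


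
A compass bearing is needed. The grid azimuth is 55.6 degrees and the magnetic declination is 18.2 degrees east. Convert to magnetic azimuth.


magnetic azimuth = grid azimuth - declination (east +ve)
mag_az = 55.6 - 18.2 = 37.4 degrees

37.4 degrees


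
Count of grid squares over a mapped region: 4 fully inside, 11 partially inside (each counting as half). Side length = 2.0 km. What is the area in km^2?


effective squares = 4 + 11 * 0.5 = 9.5
area = 9.5 * 4.0 = 38.0 km^2

38.0 km^2


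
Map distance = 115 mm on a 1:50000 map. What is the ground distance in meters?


ground = 115 mm * 50000 / 1000 = 5750.0 m

5750.0 m


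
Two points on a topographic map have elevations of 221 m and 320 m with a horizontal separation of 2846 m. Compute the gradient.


gradient = (320 - 221) / 2846 = 99 / 2846 = 0.0348

0.0348


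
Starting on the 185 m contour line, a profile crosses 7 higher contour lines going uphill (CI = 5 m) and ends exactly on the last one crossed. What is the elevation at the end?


elevation = 185 + 7 * 5 = 220 m

220 m


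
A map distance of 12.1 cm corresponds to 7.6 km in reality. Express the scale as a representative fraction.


ground = 7.6 km = 760000 cm; RF denominator = ground / map = 760000 / 12.1 ≈ 62810; RF = 1:62810

1:62810


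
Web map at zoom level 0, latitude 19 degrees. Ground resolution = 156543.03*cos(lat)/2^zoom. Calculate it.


res = 156543.03 * cos(19) / 2^0 = 156543.03 * 0.94551858 / 1 = 148014.34 m/pixel

148014.34 m/pixel


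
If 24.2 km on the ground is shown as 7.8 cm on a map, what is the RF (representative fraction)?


ground = 24.2 km = 2420000 cm; RF denominator = ground / map = 2420000 / 7.8 ≈ 310256; RF = 1:310256

1:310256


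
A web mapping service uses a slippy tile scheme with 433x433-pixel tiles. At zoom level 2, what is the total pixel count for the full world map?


tiles per axis = 2^2 = 4
total tiles = 4^2 = 16
pixels per axis = 4 * 433 = 1732
total pixels = 1732^2 = 2999824

2999824 pixels


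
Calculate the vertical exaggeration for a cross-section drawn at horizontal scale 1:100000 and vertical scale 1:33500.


VE = horizontal_scale / vertical_scale = 100000 / 33500 ≈ 3.0

3.0x


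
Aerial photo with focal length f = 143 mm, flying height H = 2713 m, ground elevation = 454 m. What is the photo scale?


scale = f / (H - h) = 143 mm / 2259 m = 143 / 2259000 = 1:15797

1:15797


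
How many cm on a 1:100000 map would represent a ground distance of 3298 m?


map_cm = 3298 * 100 / 100000 = 3.298 cm ≈ 3.3 cm

3.3 cm


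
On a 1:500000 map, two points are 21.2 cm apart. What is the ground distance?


ground = 21.2 cm * 500000 / 100 = 106000.0 m = 106.0 km

106.0 km


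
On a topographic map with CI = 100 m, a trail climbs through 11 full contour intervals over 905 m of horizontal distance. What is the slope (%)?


elevation change = 11 * 100 = 1100 m
slope = 1100 / 905 * 100 = 121.5%

121.5%


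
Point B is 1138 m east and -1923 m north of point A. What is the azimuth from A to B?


az = atan2(1138, -1923) = 149.4 deg
adjusted to 0-360: 149.4 degrees

149.4 degrees


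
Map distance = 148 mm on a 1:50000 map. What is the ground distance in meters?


ground = 148 mm * 50000 / 1000 = 7400.0 m

7400.0 m


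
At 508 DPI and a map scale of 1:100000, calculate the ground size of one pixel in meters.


pixel_cm = 2.54 / 508 = 0.005 cm
ground = pixel_cm * 100000 / 100 = 2.54 * 100000 / (508 * 100) = 254000 / 50800 = 5.0 m

5.0 m


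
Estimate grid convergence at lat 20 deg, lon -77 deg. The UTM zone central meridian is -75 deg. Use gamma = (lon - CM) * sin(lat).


gamma = (-77 - -75) * sin(20) = -2 * 0.34202 = -0.684 degrees

-0.684 degrees


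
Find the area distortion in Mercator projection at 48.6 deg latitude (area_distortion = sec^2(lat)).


area_distortion = 1/cos^2(48.6) = 2.287

2.287


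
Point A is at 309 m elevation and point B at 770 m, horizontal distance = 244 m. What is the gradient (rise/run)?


gradient = (770 - 309) / 244 = 461 / 244 = 1.8893

1.8893


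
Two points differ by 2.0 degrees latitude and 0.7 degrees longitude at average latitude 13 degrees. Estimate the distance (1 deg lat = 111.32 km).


dlat_km = 2.0 * 111.32 = 222.64
dlon_km = 0.7 * 111.32 * cos(13) ≈ 75.927
dist = sqrt(222.64^2 + 75.927^2) ≈ 235.2 km

235.2 km


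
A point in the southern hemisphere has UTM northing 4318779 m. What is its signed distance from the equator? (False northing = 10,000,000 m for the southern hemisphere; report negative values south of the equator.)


For southern: actual = 4318779 - 10000000 = -5681221 m

-5681221 m


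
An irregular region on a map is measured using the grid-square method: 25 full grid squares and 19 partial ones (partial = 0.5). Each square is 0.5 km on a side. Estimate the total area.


effective squares = 25 + 19 * 0.5 = 34.5
area = 34.5 * 0.25 = 8.625 km^2

8.625 km^2


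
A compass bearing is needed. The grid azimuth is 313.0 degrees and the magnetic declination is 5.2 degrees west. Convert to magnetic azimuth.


magnetic azimuth = grid azimuth - declination (east +ve)
mag_az = 313.0 - -5.2 = 318.2 degrees

318.2 degrees


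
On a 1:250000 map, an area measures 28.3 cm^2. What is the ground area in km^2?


ground_area = 28.3 * (250000/100)^2 = 176875000.0 m^2 = 176.875 km^2

176.875 km^2


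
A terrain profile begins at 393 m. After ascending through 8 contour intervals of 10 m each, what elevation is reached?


elevation = 393 + 8 * 10 = 473 m

473 m


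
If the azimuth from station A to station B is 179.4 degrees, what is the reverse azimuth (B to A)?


back azimuth = (179.4 + 180) mod 360 = 359.4 degrees

359.4 degrees


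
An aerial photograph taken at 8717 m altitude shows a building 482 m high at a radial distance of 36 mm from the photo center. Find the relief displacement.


d = h * r / H = 482 * 36 / 8717 = 1.99 mm

1.99 mm


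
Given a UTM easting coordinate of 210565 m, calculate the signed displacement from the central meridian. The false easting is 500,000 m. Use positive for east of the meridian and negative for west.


displacement = 210565 - 500000 = -289435 m

-289435 m


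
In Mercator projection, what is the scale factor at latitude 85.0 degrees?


SF = 1 / cos(85.0) = 1 / 0.087156 = 11.474

11.474


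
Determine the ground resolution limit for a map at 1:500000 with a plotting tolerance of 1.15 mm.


ground = 1.15 mm * 500000 / 1000 = 575.0 m

575.0 m


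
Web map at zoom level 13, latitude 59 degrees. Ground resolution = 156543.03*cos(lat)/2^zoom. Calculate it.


res = 156543.03 * cos(59) / 2^13 = 156543.03 * 0.51503807 / 8192 = 9.84 m/pixel

9.84 m/pixel


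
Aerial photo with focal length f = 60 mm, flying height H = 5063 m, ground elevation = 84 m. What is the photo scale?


scale = f / (H - h) = 60 mm / 4979 m = 60 / 4979000 = 1:82983

1:82983


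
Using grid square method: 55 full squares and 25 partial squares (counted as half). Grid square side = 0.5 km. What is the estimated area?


effective squares = 55 + 25 * 0.5 = 67.5
area = 67.5 * 0.25 = 16.875 km^2

16.875 km^2


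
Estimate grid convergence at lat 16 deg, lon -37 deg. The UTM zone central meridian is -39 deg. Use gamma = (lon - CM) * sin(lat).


gamma = (-37 - -39) * sin(16) = 2 * 0.275637 = 0.551 degrees

0.551 degrees


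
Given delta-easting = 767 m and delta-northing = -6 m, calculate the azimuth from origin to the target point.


az = atan2(767, -6) = 90.4 deg
adjusted to 0-360: 90.4 degrees

90.4 degrees


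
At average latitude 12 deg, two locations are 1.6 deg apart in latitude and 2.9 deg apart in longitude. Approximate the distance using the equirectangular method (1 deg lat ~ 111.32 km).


dlat_km = 1.6 * 111.32 = 178.112
dlon_km = 2.9 * 111.32 * cos(12) ≈ 315.773
dist = sqrt(178.112^2 + 315.773^2) ≈ 362.5 km

362.5 km


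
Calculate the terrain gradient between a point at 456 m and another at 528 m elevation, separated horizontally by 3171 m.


gradient = (528 - 456) / 3171 = 72 / 3171 = 0.0227

0.0227


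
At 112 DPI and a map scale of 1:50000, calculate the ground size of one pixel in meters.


pixel_cm = 2.54 / 112 ≈ 0.022679 cm
ground = pixel_cm * 50000 / 100 = 2.54 * 50000 / (112 * 100) = 127000 / 11200 ≈ 11.34 m

11.34 m


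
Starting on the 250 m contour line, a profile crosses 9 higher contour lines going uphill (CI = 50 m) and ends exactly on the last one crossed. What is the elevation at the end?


elevation = 250 + 9 * 50 = 700 m

700 m


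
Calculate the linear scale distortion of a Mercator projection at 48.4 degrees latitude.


SF = 1 / cos(48.4) = 1 / 0.663926 = 1.506

1.506


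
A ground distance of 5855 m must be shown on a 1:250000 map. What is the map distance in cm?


map_cm = 5855 * 100 / 250000 = 2.342 cm ≈ 2.34 cm

2.34 cm


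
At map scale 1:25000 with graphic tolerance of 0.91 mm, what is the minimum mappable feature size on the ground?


ground = 0.91 mm * 25000 / 1000 = 22.75 m

22.75 m


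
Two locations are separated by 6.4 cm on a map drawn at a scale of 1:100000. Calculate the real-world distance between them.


ground = 6.4 cm * 100000 / 100 = 6400.0 m = 6.4 km

6.4 km


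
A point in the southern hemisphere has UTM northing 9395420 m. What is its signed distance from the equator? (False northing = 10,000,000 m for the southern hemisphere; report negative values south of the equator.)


For southern: actual = 9395420 - 10000000 = -604580 m

-604580 m


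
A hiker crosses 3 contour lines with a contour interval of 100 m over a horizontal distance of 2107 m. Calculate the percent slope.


elevation change = 3 * 100 = 300 m
slope = 300 / 2107 * 100 = 14.2%

14.2%


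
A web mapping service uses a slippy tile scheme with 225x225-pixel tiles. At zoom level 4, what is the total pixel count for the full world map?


tiles per axis = 2^4 = 16
total tiles = 16^2 = 256
pixels per axis = 16 * 225 = 3600
total pixels = 3600^2 = 12960000

12960000 pixels


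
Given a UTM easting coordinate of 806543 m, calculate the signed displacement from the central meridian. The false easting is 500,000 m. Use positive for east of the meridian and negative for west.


displacement = 806543 - 500000 = 306543 m

306543 m


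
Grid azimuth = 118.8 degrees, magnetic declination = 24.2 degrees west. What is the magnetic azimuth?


magnetic azimuth = grid azimuth - declination (east +ve)
mag_az = 118.8 - -24.2 = 143.0 degrees

143.0 degrees


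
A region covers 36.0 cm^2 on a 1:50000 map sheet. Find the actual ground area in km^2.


ground_area = 36.0 * (50000/100)^2 = 9000000.0 m^2 = 9.0 km^2

9.0 km^2


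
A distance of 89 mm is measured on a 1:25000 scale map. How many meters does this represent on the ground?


ground = 89 mm * 25000 / 1000 = 2225.0 m

2225.0 m


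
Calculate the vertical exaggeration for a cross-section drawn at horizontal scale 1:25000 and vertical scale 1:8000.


VE = horizontal_scale / vertical_scale = 25000 / 8000 = 3.125 ≈ 3.1

3.1x


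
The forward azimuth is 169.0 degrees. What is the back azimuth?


back azimuth = (169.0 + 180) mod 360 = 349.0 degrees

349.0 degrees


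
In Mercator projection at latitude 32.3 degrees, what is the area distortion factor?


area_distortion = 1/cos^2(32.3) = 1.4

1.4


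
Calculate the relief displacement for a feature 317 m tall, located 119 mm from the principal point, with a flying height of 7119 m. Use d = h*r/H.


d = h * r / H = 317 * 119 / 7119 = 5.3 mm

5.3 mm


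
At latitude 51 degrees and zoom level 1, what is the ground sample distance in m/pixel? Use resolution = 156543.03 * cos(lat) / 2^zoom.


res = 156543.03 * cos(51) / 2^1 = 156543.03 * 0.62932039 / 2 = 49257.86 m/pixel

49257.86 m/pixel


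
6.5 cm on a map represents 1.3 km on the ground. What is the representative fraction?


ground = 1.3 km = 130000 cm; RF denominator = ground / map = 130000 / 6.5 = 20000; RF = 1:20000

1:20000


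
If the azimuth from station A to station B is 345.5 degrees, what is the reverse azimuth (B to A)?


back azimuth = (345.5 + 180) mod 360 = 165.5 degrees

165.5 degrees


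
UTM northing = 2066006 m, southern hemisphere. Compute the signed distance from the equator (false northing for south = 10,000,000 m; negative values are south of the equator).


For southern: actual = 2066006 - 10000000 = -7933994 m

-7933994 m


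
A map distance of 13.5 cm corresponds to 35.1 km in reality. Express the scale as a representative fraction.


ground = 35.1 km = 3510000 cm; RF denominator = ground / map = 3510000 / 13.5 = 260000; RF = 1:260000

1:260000


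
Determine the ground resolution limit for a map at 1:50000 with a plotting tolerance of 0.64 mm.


ground = 0.64 mm * 50000 / 1000 = 32.0 m

32.0 m


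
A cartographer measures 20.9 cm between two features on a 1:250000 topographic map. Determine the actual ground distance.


ground = 20.9 cm * 250000 / 100 = 52250.0 m = 52.25 km

52.25 km


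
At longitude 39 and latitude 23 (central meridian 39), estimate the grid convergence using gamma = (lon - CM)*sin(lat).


gamma = (39 - 39) * sin(23) = 0 * 0.390731 = 0.0 degrees

0.0 degrees


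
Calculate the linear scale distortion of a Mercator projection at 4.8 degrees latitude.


SF = 1 / cos(4.8) = 1 / 0.996493 = 1.004

1.004


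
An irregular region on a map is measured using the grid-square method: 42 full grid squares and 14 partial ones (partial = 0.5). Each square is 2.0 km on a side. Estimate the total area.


effective squares = 42 + 14 * 0.5 = 49.0
area = 49.0 * 4.0 = 196.0 km^2

196.0 km^2


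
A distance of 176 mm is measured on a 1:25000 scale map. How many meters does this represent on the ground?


ground = 176 mm * 25000 / 1000 = 4400.0 m

4400.0 m


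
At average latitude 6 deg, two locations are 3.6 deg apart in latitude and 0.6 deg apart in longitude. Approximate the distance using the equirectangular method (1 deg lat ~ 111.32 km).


dlat_km = 3.6 * 111.32 = 400.752
dlon_km = 0.6 * 111.32 * cos(6) ≈ 66.426
dist = sqrt(400.752^2 + 66.426^2) ≈ 406.2 km

406.2 km


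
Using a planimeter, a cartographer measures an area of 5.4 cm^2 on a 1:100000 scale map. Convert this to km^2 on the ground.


ground_area = 5.4 * (100000/100)^2 = 5400000.0 m^2 = 5.4 km^2

5.4 km^2


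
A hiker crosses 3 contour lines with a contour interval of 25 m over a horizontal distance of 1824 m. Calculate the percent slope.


elevation change = 3 * 25 = 75 m
slope = 75 / 1824 * 100 = 4.1%

4.1%


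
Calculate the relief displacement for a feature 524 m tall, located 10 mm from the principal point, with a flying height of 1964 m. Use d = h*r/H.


d = h * r / H = 524 * 10 / 1964 = 2.67 mm

2.67 mm


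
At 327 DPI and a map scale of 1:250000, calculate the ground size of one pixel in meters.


pixel_cm = 2.54 / 327 ≈ 0.007768 cm
ground = pixel_cm * 250000 / 100 = 2.54 * 250000 / (327 * 100) = 635000 / 32700 ≈ 19.42 m

19.42 m


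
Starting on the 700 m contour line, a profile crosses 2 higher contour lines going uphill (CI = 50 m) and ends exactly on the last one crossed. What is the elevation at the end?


elevation = 700 + 2 * 50 = 800 m

800 m


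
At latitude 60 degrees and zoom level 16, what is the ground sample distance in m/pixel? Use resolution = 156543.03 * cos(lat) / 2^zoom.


res = 156543.03 * cos(60) / 2^16 = 156543.03 * 0.5 / 65536 = 1.19 m/pixel

1.19 m/pixel


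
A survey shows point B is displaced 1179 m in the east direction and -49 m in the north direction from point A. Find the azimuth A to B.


az = atan2(1179, -49) = 92.4 deg
adjusted to 0-360: 92.4 degrees

92.4 degrees


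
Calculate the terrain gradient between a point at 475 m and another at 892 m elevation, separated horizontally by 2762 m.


gradient = (892 - 475) / 2762 = 417 / 2762 = 0.151

0.151


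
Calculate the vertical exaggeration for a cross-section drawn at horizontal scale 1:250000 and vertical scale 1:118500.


VE = horizontal_scale / vertical_scale = 250000 / 118500 ≈ 2.1

2.1x


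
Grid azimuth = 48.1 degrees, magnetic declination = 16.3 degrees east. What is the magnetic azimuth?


magnetic azimuth = grid azimuth - declination (east +ve)
mag_az = 48.1 - 16.3 = 31.8 degrees

31.8 degrees


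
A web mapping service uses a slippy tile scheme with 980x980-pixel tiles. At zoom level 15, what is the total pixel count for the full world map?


tiles per axis = 2^15 = 32768
total tiles = 32768^2 = 1073741824
pixels per axis = 32768 * 980 = 32112640
total pixels = 32112640^2 = 1031221647769600

1031221647769600 pixels


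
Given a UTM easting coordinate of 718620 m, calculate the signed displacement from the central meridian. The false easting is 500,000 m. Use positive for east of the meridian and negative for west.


displacement = 718620 - 500000 = 218620 m

218620 m


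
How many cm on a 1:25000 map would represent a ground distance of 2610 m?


map_cm = 2610 * 100 / 25000 = 10.44 cm

10.44 cm


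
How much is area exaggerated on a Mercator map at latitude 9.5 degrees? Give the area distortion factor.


area_distortion = 1/cos^2(9.5) = 1.028

1.028


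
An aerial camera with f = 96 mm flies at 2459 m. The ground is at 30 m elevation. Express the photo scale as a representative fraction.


scale = f / (H - h) = 96 mm / 2429 m = 96 / 2429000 = 1:25302

1:25302


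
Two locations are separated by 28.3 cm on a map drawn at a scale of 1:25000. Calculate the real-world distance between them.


ground = 28.3 cm * 25000 / 100 = 7075.0 m = 7.075 km

7.075 km


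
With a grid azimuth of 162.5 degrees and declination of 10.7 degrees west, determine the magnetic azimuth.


magnetic azimuth = grid azimuth - declination (east +ve)
mag_az = 162.5 - -10.7 = 173.2 degrees

173.2 degrees


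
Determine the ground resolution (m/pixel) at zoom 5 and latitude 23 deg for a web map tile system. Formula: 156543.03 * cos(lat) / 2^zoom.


res = 156543.03 * cos(23) / 2^5 = 156543.03 * 0.92050485 / 32 = 4503.08 m/pixel

4503.08 m/pixel


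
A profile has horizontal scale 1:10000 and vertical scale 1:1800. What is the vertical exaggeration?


VE = horizontal_scale / vertical_scale = 10000 / 1800 ≈ 5.6

5.6x


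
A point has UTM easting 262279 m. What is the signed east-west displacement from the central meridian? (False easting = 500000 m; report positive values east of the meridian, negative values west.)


displacement = 262279 - 500000 = -237721 m

-237721 m


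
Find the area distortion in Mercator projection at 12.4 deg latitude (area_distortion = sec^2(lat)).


area_distortion = 1/cos^2(12.4) = 1.048

1.048


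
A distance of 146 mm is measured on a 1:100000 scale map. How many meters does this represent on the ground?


ground = 146 mm * 100000 / 1000 = 14600.0 m

14600.0 m


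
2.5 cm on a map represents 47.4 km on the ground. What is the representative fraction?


ground = 47.4 km = 4740000 cm; RF denominator = ground / map = 4740000 / 2.5 = 1896000; RF = 1:1896000

1:1896000


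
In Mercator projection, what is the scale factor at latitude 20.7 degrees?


SF = 1 / cos(20.7) = 1 / 0.935444 = 1.069

1.069


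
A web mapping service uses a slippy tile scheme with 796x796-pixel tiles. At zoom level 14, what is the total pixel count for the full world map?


tiles per axis = 2^14 = 16384
total tiles = 16384^2 = 268435456
pixels per axis = 16384 * 796 = 13041664
total pixels = 13041664^2 = 170084999888896

170084999888896 pixels


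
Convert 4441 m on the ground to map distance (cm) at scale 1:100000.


map_cm = 4441 * 100 / 100000 = 4.441 cm ≈ 4.44 cm

4.44 cm


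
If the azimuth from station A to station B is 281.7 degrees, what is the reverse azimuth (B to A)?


back azimuth = (281.7 + 180) mod 360 = 101.7 degrees

101.7 degrees


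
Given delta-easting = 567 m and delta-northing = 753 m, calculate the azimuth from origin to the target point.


az = atan2(567, 753) = 37.0 deg
adjusted to 0-360: 37.0 degrees

37.0 degrees


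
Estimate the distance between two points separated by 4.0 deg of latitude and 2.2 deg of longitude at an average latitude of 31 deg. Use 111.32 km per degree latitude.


dlat_km = 4.0 * 111.32 = 445.28
dlon_km = 2.2 * 111.32 * cos(31) ≈ 209.924
dist = sqrt(445.28^2 + 209.924^2) ≈ 492.3 km

492.3 km


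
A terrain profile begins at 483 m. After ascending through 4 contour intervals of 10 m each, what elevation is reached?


elevation = 483 + 4 * 10 = 523 m

523 m


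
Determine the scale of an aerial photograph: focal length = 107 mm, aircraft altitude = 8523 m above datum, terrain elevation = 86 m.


scale = f / (H - h) = 107 mm / 8437 m = 107 / 8437000 = 1:78850

1:78850
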